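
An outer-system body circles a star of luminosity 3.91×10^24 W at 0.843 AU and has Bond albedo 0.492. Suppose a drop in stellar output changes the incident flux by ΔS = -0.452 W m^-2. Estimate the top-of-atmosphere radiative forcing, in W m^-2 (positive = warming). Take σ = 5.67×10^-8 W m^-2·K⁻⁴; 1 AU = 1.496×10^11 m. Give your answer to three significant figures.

d = 0.843 × 1.496×10^11 m = 1.261×10^11 m.
S = L/(4πd²) = 19.56 W m^-2.
TOA radiative forcing: ΔF = (1−α)ΔS/4 = 0.508·(-0.452)/4 = -0.05740 W m^-2.

-0.0574 W m^-2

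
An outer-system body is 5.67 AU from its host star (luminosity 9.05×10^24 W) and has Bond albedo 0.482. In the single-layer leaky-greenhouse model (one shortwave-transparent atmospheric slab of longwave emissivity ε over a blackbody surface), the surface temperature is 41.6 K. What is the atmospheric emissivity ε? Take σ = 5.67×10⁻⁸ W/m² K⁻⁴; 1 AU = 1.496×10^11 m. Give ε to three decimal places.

0.473

d = 5.67 × 1.496×10^11 m = 8.482×10^11 m.
S = L/(4πd²) = 1.001 W/m².
First, T_e = [1.001·(1−0.482)/(4σ)]^(1/4) = 38.88 K.
Inverting T_s⁴ = 2T_e⁴/(2−ε): (T_e/T_s)⁴ = 0.7633, so ε = 2(1 − 0.7633) = 0.4733.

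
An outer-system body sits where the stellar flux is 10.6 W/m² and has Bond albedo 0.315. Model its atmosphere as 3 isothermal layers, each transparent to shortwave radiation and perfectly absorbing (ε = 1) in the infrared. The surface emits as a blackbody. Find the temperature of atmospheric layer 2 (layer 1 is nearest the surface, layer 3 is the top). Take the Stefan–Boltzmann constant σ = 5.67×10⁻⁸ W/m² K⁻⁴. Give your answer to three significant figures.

OLR = S(1−α)/4 = 1.815 W/m²; the top layer radiates at T_e = 75.22 K.
The net upward flux σT_e⁴ is constant between every pair of levels, so T_k⁴ = (N+1−k)T_e⁴.
T_2 = (2)^(1/4)·75.22 = 89.45 K.

89.5 K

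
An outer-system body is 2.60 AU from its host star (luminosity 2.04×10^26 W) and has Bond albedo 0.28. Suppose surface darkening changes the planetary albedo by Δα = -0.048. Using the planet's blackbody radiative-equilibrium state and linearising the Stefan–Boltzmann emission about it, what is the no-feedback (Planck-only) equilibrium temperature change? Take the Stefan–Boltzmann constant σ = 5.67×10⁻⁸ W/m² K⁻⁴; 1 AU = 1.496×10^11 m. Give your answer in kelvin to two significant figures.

Orbital distance: d = 2.60 AU = 3.890×10^11 m.
Spreading L over a sphere of radius d: S = 2.04×10^26/(4π·3.89×10^11²) = 107.3 W/m².
Reference equilibrium: T_e = [S(1−α)/(4σ)]^(1/4) = 135.9 K.
ΔF = −(S/4)Δα = −(107.3/4)×(-0.048) = 1.288 W/m².
The Planck feedback parameter is 4σT_e³ = 0.5687 W/m²/K.
Hence the no-feedback warming is ΔF/(4σT_e³) = 2.26 K.

2.3 kelvin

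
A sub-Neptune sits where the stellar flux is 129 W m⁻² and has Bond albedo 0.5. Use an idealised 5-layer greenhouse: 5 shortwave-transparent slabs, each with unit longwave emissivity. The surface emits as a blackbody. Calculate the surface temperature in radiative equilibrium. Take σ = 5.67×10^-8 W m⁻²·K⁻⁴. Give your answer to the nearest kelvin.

Top-of-atmosphere balance: σT_e⁴ = S(1−α)/4 = 16.12 W m⁻² → T_e = 129.9 K.
With N = 5 opaque layers, T_s = (N+1)^(1/4)·T_e = 6^(1/4)·129.9 = 203.2 K.

203 K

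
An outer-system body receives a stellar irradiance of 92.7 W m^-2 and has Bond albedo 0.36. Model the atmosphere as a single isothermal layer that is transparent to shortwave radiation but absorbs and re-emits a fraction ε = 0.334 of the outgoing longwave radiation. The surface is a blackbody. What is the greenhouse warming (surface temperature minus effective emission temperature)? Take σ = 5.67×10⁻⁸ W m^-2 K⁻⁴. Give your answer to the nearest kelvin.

6 K

Effective emission temperature (TOA balance): σT_e⁴ = S(1−α)/4 = 14.83 W m^-2 → T_e = 127.2 K.
For a single slab of emissivity ε, T_s⁴ = 2T_e⁴/(2−ε); thus T_s = 127.2·(1.2)^(1/4) = 133.1 K.
The atmosphere warms the surface by 5.944 K.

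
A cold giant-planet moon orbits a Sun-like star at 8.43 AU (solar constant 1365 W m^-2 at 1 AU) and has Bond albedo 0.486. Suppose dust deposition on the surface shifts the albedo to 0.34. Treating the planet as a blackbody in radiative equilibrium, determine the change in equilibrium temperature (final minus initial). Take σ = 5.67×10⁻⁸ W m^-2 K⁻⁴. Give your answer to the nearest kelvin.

Irradiance scales as 1/d², so S = 1365 W m^-2 × (1/8.43)² = 19.21 W m^-2.
Initial: T₁ = [S(1−0.486)/(4σ)]^(1/4) = 81.23 K.
Final:   T₂ = [S(1−0.34)/(4σ)]^(1/4) = 86.47 K.
Change: 86.47 − 81.23 = 5.239 K.

5 K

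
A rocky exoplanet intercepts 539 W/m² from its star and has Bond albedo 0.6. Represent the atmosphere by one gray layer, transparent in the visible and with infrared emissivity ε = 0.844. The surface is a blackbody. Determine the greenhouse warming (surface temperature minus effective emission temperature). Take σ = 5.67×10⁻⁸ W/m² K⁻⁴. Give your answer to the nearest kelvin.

At the top of the atmosphere, σT_e⁴ = S(1−α)/4 = 53.90 W/m², giving T_e = 175.6 K.
Surface balance with a leaky layer gives σT_s⁴ = σT_e⁴·2/(2−ε), so T_s = T_e·[2/(2−0.844)]^(1/4) = 201.4 K.
The atmosphere warms the surface by 25.79 K.

26 K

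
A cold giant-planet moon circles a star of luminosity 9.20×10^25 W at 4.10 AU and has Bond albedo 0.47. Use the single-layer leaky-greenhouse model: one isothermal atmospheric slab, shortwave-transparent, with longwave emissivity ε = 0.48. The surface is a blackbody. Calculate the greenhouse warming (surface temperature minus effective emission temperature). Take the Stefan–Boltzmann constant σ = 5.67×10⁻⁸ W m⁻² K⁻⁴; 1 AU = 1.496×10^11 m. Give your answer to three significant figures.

Orbital distance: d = 4.10 AU = 6.134×10^11 m.
Spreading L over a sphere of radius d: S = 9.20×10^25/(4π·6.13×10^11²) = 19.46 W m⁻².
The planet radiates to space at T_e = [S(1−α)/(4σ)]^(1/4) = 82.12 K.
Surface balance with a leaky layer gives σT_s⁴ = σT_e⁴·2/(2−ε), so T_s = T_e·[2/(2−0.48)]^(1/4) = 87.95 K.
Greenhouse warming: T_s − T_e = 5.832 K.

5.83 K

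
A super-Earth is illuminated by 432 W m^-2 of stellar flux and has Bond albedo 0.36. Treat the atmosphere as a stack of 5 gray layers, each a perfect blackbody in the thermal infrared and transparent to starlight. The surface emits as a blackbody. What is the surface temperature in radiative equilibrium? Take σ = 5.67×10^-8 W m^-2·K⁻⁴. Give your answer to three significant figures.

292 K

The effective emission temperature is T_e = [S(1−α)/(4σ)]^¼ = 186.9 K.
With N = 5 opaque layers, T_s = (N+1)^(1/4)·T_e = 6^(1/4)·186.9 = 292.4 K.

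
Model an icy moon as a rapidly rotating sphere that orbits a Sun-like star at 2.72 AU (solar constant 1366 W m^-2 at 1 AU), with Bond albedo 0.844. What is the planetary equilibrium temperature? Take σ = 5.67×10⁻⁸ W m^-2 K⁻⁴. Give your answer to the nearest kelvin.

Flux at the orbit: S = 1366/(2.72)² = 184.6 W m^-2.
The planet absorbs (1−α)S over its disc πR² and re-emits over 4πR², so the mean absorbed flux is (1−0.844)·184.6/4 = 7.201 W m^-2.
Set σT⁴ = 7.201 → T = (7.201/σ)^(1/4) = 106.2 K.

106 K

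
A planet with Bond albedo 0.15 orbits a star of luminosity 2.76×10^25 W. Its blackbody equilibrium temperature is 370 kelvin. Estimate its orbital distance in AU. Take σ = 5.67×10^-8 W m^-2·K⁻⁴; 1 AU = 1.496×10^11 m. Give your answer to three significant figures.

0.140 AU

Energy balance gives S = 4σT⁴/(1−α) = 5001 W m^-2.
S = L/(4πd²) → d = √(L/4πS) = √(2.76×10^25/(4π·5001)) = 2.096×10^10 m = 0.1401 AU.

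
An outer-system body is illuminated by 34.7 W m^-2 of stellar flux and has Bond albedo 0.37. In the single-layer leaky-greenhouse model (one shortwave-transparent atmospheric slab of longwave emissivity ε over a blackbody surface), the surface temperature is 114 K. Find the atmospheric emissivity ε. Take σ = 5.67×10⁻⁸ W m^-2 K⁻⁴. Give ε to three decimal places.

0.859

First, T_e = [34.70·(1−0.37)/(4σ)]^(1/4) = 99.08 K.
Since (2−ε)/2 = (T_e/T_s)⁴ = 0.5707, ε = 0.8586.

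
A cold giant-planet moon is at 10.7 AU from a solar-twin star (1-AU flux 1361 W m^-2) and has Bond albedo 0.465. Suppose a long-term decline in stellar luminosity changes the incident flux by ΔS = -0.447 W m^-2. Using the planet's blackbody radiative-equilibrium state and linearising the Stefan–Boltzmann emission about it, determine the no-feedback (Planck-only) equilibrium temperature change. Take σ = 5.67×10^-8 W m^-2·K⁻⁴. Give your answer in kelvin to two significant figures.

-0.68 K

Flux at the orbit: S = 1361/(10.7)² = 11.89 W m^-2.
The baseline emission temperature is T_e = 72.77 K.
TOA radiative forcing: ΔF = (1−α)ΔS/4 = 0.535·(-0.447)/4 = -0.05979 W m^-2.
The Planck feedback parameter is 4σT_e³ = 0.08740 W m^-2/K.
ΔT₀ = ΔF/λ_P = -0.05979/0.08740 = -0.684 K.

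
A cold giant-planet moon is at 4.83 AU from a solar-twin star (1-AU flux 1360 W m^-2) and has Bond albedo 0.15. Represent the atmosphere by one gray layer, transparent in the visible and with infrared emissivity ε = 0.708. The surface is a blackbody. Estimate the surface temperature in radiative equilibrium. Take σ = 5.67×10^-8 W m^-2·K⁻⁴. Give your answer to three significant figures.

Flux at the orbit: S = 1360/(4.83)² = 58.30 W m^-2.
Effective emission temperature (TOA balance): σT_e⁴ = S(1−α)/4 = 12.39 W m^-2 → T_e = 121.6 K.
For a single slab of emissivity ε, T_s⁴ = 2T_e⁴/(2−ε); thus T_s = 121.6·(1.548)^(1/4) = 135.6 K.

136 K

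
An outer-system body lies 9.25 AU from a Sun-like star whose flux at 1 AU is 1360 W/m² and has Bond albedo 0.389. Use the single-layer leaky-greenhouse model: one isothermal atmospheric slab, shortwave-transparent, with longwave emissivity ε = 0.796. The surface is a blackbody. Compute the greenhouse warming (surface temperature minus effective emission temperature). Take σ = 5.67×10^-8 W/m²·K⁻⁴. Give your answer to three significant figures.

Irradiance scales as 1/d², so S = 1360 W/m² × (1/9.25)² = 15.89 W/m².
Effective emission temperature (TOA balance): σT_e⁴ = S(1−α)/4 = 2.428 W/m² → T_e = 80.89 K.
For a single slab of emissivity ε, T_s⁴ = 2T_e⁴/(2−ε); thus T_s = 80.89·(1.661)^(1/4) = 91.84 K.
The atmosphere warms the surface by 10.94 K.

10.9 K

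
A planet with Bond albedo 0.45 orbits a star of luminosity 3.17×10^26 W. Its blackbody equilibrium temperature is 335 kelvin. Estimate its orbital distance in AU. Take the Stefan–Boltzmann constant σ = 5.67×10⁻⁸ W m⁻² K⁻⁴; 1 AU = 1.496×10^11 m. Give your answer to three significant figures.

0.466 AU

Energy balance gives S = 4σT⁴/(1−α) = 5193 W m⁻².
Then d = [L/(4πS)]^(1/2) = 6.969×10^10 m, i.e. 0.4659 AU.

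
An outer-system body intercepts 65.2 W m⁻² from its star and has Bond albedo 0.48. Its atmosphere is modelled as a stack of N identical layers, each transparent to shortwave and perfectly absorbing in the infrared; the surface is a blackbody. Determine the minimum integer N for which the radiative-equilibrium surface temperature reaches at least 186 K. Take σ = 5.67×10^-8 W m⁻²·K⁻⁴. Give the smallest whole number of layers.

8

OLR = S(1−α)/4 = 8.476 W m⁻²; the top layer radiates at T_e = 110.6 K.
Need (N+1)T_e⁴ ≥ T_s⁴, i.e. N+1 ≥ (186/110.6)⁴ = 8.007.
So N ≥ 7.007; the smallest integer is N = 8.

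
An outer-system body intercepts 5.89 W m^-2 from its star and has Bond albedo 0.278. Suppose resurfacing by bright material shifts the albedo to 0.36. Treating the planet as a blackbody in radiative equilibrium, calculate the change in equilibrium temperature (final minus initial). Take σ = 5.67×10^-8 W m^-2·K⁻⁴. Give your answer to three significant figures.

-1.95 K

Initial: T₁ = [S(1−0.278)/(4σ)]^(1/4) = 65.80 K.
With α = 0.36, T₂ = 63.85 K.
Change: 63.85 − 65.80 = -1.954 K.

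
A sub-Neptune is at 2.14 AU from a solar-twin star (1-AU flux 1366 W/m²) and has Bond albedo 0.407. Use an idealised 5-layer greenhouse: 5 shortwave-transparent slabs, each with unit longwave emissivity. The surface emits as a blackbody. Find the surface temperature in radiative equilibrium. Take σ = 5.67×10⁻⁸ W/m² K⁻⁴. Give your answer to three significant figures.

262 kelvin

By the inverse-square law, S = 1366/2.14² = 298.3 W/m².
Top-of-atmosphere balance: σT_e⁴ = S(1−α)/4 = 44.22 W/m² → T_e = 167.1 K.
For an N-layer opaque stack, T_s⁴ = (N+1)T_e⁴, hence T_s = (6)^(1/4)×167.1 K = 261.5 K.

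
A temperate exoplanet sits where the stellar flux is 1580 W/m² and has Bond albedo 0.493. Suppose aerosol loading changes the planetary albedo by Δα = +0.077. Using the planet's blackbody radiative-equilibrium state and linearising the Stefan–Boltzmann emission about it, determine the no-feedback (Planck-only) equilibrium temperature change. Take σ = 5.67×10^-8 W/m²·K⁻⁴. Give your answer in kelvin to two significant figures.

-9.3 K

Unperturbed T_e = [1580·(1−0.493)/(4σ)]^¼ = 243.8 K.
TOA radiative forcing: ΔF = −S·Δα/4 = −1580·(+0.077)/4 = -30.41 W/m².
Planck response: λ_P = 4σT_e³ = 4·5.67×10⁻⁸·(243.8)³ = 3.286 W/m²/K.
So ΔT₀ = -30.41/3.286 = -9.26 K.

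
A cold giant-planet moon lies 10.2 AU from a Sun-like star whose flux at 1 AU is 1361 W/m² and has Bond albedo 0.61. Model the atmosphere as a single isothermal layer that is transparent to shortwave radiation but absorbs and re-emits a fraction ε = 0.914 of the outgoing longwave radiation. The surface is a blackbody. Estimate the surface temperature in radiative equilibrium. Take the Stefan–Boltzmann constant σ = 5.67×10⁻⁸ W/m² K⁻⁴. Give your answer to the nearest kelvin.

Irradiance scales as 1/d², so S = 1361 W/m² × (1/10.2)² = 13.08 W/m².
The planet radiates to space at T_e = [S(1−α)/(4σ)]^(1/4) = 68.87 K.
The surface balance (absorbed SW + ε·downward IR = σT_s⁴) with T_a⁴ = T_s⁴/2 reduces to T_s = T_e·[2/(2−ε)]^¼ = 80.23 K.

80 kelvin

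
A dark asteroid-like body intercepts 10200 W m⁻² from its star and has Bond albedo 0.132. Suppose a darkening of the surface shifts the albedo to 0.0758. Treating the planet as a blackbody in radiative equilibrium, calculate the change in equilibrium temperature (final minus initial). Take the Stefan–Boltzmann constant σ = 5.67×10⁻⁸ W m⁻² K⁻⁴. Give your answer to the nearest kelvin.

Initial: T₁ = [S(1−0.132)/(4σ)]^(1/4) = 444.5 K.
After:  T₂ = [10200·0.924/(4σ)]^(1/4) = 451.5 K.
Change: 451.5 − 444.5 = 7.027 K.

7 K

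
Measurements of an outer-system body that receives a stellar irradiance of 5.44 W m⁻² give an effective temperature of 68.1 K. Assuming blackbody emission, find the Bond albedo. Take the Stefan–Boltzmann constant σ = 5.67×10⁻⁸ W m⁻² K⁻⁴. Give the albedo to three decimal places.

0.103

From σT⁴ = S(1−α)/4 we invert for α: 1−α = 4σT⁴/S.
σT⁴ = 1.219 W m⁻², so 4σT⁴ = 4.878 W m⁻².
Hence α = 1 − 4.878/5.440 = 0.1033.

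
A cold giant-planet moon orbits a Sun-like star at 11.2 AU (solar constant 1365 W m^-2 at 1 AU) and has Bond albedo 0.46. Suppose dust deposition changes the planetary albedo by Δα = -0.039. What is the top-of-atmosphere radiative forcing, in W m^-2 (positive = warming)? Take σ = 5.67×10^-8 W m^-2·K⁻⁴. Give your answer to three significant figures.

0.106 W m^-2

Irradiance scales as 1/d², so S = 1365 W m^-2 × (1/11.2)² = 10.88 W m^-2.
TOA radiative forcing: ΔF = −S·Δα/4 = −10.88·(-0.039)/4 = 0.1061 W m^-2.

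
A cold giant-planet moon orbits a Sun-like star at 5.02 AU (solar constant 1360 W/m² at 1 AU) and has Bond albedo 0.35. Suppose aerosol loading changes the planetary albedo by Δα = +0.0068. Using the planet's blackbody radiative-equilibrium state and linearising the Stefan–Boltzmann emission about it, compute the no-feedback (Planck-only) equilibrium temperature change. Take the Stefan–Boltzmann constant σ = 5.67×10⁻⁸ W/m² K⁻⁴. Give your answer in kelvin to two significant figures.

By the inverse-square law, S = 1360/5.02² = 53.97 W/m².
Reference equilibrium: T_e = [S(1−α)/(4σ)]^(1/4) = 111.5 K.
TOA radiative forcing: ΔF = −S·Δα/4 = −53.97·(+0.0068)/4 = -0.09174 W/m².
Planck response: λ_P = 4σT_e³ = 4·5.67×10⁻⁸·(111.5)³ = 0.3146 W/m²/K.
ΔT₀ = ΔF/λ_P = -0.09174/0.3146 = -0.292 K.

-0.29 K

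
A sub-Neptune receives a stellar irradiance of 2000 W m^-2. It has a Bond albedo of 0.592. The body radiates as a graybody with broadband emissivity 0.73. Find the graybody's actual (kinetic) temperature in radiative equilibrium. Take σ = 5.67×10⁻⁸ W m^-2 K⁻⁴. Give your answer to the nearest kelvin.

265 K

Averaging over the sphere, the absorbed flux is S(1−α)/4 = 204.0 W m^-2.
Radiative balance εσT⁴ = 204.0 gives T = [204.0/(0.73·σ)]^(1/4) = 265.0 K.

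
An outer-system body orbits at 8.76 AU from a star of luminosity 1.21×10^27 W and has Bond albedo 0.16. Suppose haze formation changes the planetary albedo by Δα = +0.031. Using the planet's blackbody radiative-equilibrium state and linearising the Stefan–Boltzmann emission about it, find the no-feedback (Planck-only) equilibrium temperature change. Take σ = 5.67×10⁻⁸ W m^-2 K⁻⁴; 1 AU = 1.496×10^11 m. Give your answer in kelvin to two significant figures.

Orbital distance: d = 8.76 AU = 1.310×10^12 m.
S = L/(4πd²) = 56.07 W m^-2.
Unperturbed T_e = [56.07·(1−0.16)/(4σ)]^¼ = 120.0 K.
The change in absorbed flux is Δ[S(1−α)/4] = −SΔα/4 = -0.4345 W m^-2.
Planck response: λ_P = 4σT_e³ = 4·5.67×10⁻⁸·(120.0)³ = 0.3923 W m^-2/K.
Hence the no-feedback warming is ΔF/(4σT_e³) = -1.11 K.

-1.1 K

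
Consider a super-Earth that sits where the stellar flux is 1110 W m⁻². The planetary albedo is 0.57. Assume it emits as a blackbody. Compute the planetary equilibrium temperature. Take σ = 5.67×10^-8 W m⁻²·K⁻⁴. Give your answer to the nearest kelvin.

Absorbed flux (global mean): S(1−α)/4 = 1110·0.43/4 = 119.3 W m⁻².
Balancing against σT⁴: T = (119.3/5.67×10⁻⁸)^(1/4) = 214.2 K.

214 K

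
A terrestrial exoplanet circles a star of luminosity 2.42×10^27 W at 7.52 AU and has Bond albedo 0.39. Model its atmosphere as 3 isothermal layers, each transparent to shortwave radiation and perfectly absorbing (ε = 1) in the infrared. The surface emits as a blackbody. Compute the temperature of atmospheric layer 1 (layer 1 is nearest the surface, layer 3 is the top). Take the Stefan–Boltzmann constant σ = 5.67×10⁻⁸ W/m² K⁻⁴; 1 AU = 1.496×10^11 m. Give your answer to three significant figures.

d = 7.52 × 1.496×10^11 m = 1.125×10^12 m.
S = L/(4πd²) = 152.2 W/m².
Top-of-atmosphere balance: σT_e⁴ = S(1−α)/4 = 23.20 W/m² → T_e = 142.2 K.
The net upward flux σT_e⁴ is constant between every pair of levels, so T_k⁴ = (N+1−k)T_e⁴.
T_1 = (3)^(1/4)·142.2 = 187.2 K.

187 K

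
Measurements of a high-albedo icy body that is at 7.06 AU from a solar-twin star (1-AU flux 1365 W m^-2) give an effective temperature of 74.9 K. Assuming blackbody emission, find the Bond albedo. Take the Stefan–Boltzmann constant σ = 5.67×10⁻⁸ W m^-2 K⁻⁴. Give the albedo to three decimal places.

0.739

Irradiance scales as 1/d², so S = 1365 W m^-2 × (1/7.06)² = 27.39 W m^-2.
From σT⁴ = S(1−α)/4 we invert for α: 1−α = 4σT⁴/S.
σT⁴ = 1.784 W m^-2, so 4σT⁴ = 7.138 W m^-2.
Hence α = 1 − 7.138/27.39 = 0.7394.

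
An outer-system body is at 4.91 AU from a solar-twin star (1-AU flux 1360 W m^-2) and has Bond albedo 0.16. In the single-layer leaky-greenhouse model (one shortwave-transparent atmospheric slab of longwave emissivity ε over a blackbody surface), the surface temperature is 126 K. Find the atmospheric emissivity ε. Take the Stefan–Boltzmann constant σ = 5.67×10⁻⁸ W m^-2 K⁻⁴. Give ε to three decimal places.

0.342

Irradiance scales as 1/d², so S = 1360 W m^-2 × (1/4.91)² = 56.41 W m^-2.
TOA balance gives T_e = 120.2 K.
T_s⁴ = T_e⁴·2/(2−ε) → ε = 2 − 2(T_e/T_s)⁴ = 2 − 2·(120.2/126)⁴ = 0.3421.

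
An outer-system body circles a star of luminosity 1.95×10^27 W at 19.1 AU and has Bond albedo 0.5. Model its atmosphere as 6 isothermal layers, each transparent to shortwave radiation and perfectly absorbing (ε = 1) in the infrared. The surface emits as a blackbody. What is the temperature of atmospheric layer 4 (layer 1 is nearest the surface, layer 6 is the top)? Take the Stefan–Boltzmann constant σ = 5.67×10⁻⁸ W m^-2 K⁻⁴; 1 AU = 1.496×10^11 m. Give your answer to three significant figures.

d = 19.1 × 1.496×10^11 m = 2.857×10^12 m.
Spreading L over a sphere of radius d: S = 1.95×10^27/(4π·2.86×10^12²) = 19.01 W m^-2.
Top-of-atmosphere balance: σT_e⁴ = S(1−α)/4 = 2.376 W m^-2 → T_e = 80.46 K.
Each opaque layer satisfies 2T_j⁴ = T_{j−1}⁴ + T_{j+1}⁴, giving T_k⁴ = (N+1−k)T_e⁴.
T_4 = (3)^(1/4)·80.46 = 105.9 K.

106 K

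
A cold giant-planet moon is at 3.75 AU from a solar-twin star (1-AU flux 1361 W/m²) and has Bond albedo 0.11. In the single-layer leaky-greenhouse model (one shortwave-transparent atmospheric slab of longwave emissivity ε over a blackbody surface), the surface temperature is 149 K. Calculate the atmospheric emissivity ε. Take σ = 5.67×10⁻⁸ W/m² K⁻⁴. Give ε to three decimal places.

0.459

Flux at the orbit: S = 1361/(3.75)² = 96.78 W/m².
First, T_e = [96.78·(1−0.11)/(4σ)]^(1/4) = 139.6 K.
Since (2−ε)/2 = (T_e/T_s)⁴ = 0.7705, ε = 0.4589.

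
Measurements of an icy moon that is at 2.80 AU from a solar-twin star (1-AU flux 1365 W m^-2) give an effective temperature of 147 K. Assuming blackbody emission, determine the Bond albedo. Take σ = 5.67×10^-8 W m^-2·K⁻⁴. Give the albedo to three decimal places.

0.392

Irradiance scales as 1/d², so S = 1365 W m^-2 × (1/2.80)² = 174.1 W m^-2.
From σT⁴ = S(1−α)/4 we invert for α: 1−α = 4σT⁴/S.
4σT⁴ = 4·5.67×10⁻⁸·(147)⁴ = 105.9 W m^-2.
Hence α = 1 − 105.9/174.1 = 0.3917.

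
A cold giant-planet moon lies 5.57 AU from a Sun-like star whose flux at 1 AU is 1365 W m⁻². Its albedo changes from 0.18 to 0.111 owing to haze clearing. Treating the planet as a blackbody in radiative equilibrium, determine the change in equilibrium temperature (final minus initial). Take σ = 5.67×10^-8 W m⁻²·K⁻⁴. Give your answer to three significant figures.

By the inverse-square law, S = 1365/5.57² = 44.00 W m⁻².
Initial: T₁ = [S(1−0.18)/(4σ)]^(1/4) = 112.3 K.
Final:   T₂ = [S(1−0.111)/(4σ)]^(1/4) = 114.6 K.
Change: 114.6 − 112.3 = 2.291 K.

2.29 K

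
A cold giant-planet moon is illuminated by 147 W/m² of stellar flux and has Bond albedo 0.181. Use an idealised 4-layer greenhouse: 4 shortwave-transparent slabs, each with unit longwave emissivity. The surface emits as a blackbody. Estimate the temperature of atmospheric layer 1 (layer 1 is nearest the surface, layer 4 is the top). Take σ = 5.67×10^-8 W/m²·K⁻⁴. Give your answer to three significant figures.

OLR = S(1−α)/4 = 30.10 W/m²; the top layer radiates at T_e = 151.8 K.
In the N-layer model, layer k (counted from the surface) has T_k = (N+1−k)^(1/4)·T_e.
T_1 = (4)^(1/4)·151.8 = 214.7 K.

215 K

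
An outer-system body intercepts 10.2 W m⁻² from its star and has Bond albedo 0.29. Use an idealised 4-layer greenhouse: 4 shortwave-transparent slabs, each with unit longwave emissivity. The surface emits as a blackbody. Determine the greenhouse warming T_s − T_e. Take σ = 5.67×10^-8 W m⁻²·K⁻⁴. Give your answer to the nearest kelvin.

Top-of-atmosphere balance: σT_e⁴ = S(1−α)/4 = 1.810 W m⁻² → T_e = 75.17 K.
T_s = (N+1)^(1/4)·T_e = 112.4 K.
Warming: T_s − T_e = 37.24 K.

37 kelvin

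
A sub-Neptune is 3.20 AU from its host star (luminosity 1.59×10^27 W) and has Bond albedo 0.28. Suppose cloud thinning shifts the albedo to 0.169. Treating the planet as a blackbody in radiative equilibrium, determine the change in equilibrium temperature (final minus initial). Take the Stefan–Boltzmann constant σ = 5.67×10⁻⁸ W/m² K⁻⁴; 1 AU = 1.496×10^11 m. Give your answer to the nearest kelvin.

7 kelvin

Orbital distance: d = 3.20 AU = 4.787×10^11 m.
Flux at the orbit: S = L/(4πd²) = 1.59×10^27/(4π·(4.79×10^11)²) = 552.1 W/m².
Initial: T₁ = [S(1−0.28)/(4σ)]^(1/4) = 204.6 K.
With α = 0.169, T₂ = 212.1 K.
ΔT = T₂ − T₁ = 7.467 K.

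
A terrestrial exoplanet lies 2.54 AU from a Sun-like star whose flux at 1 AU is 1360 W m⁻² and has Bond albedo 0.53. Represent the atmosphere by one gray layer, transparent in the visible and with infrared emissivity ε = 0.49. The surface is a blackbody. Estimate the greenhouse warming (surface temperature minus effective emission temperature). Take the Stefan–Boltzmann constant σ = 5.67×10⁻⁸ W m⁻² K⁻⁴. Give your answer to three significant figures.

10.5 K

Flux at the orbit: S = 1360/(2.54)² = 210.8 W m⁻².
Effective emission temperature (TOA balance): σT_e⁴ = S(1−α)/4 = 24.77 W m⁻² → T_e = 144.6 K.
For a single slab of emissivity ε, T_s⁴ = 2T_e⁴/(2−ε); thus T_s = 144.6·(1.325)^(1/4) = 155.1 K.
The atmosphere warms the surface by 10.52 K.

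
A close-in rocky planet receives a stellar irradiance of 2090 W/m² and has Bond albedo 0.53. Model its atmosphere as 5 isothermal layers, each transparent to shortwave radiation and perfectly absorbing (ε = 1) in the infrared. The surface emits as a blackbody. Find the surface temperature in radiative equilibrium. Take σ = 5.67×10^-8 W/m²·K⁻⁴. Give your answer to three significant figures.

402 kelvin

OLR = S(1−α)/4 = 245.6 W/m²; the top layer radiates at T_e = 256.5 K.
With N = 5 opaque layers, T_s = (N+1)^(1/4)·T_e = 6^(1/4)·256.5 = 401.5 K.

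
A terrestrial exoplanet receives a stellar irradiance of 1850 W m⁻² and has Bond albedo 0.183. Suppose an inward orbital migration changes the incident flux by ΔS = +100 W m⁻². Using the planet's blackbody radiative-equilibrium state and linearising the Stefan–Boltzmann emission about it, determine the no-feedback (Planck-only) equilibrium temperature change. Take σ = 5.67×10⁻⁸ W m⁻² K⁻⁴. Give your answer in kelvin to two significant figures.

3.9 kelvin

The baseline emission temperature is T_e = 285.7 K.
TOA radiative forcing: ΔF = (1−α)ΔS/4 = 0.817·(+100)/4 = 20.42 W m⁻².
The Planck feedback parameter is 4σT_e³ = 5.290 W m⁻²/K.
Hence the no-feedback warming is ΔF/(4σT_e³) = 3.86 K.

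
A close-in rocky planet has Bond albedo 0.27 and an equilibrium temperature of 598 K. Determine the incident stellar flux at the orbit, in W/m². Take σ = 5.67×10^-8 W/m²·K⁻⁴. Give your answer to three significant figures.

From S(1−α)/4 = σT⁴: S = 4σT⁴/(1−α).
σT⁴ = 5.67×10⁻⁸·(598)⁴ = 7251 W/m².
So S = 4×7251/(1−0.27) = 39730 W/m².

39700 W/m²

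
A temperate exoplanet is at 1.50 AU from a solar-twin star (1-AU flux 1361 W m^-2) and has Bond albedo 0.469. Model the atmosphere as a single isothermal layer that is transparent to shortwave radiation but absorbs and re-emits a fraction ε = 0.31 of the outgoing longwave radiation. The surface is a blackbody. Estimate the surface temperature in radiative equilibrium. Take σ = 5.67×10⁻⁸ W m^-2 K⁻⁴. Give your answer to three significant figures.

202 K

By the inverse-square law, S = 1361/1.50² = 604.9 W m^-2.
Effective emission temperature (TOA balance): σT_e⁴ = S(1−α)/4 = 80.30 W m^-2 → T_e = 194.0 K.
For a single slab of emissivity ε, T_s⁴ = 2T_e⁴/(2−ε); thus T_s = 194.0·(1.183)^(1/4) = 202.3 K.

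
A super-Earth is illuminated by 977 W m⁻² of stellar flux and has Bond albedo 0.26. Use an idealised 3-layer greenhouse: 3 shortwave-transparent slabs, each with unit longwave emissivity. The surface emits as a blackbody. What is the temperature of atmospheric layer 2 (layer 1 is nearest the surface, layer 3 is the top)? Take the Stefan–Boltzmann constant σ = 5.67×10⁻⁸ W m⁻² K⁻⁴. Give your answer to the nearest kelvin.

283 kelvin

OLR = S(1−α)/4 = 180.7 W m⁻²; the top layer radiates at T_e = 237.6 K.
Each opaque layer satisfies 2T_j⁴ = T_{j−1}⁴ + T_{j+1}⁴, giving T_k⁴ = (N+1−k)T_e⁴.
T_2 = (2)^(1/4)·237.6 = 282.6 K.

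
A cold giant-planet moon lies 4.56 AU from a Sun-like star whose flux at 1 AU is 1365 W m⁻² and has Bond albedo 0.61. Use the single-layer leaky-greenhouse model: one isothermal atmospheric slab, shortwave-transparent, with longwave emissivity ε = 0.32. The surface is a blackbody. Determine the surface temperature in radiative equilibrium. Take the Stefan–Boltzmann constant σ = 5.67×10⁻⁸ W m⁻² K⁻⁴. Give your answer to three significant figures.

Flux at the orbit: S = 1365/(4.56)² = 65.65 W m⁻².
Effective emission temperature (TOA balance): σT_e⁴ = S(1−α)/4 = 6.400 W m⁻² → T_e = 103.1 K.
For a single slab of emissivity ε, T_s⁴ = 2T_e⁴/(2−ε); thus T_s = 103.1·(1.19)^(1/4) = 107.7 K.

108 K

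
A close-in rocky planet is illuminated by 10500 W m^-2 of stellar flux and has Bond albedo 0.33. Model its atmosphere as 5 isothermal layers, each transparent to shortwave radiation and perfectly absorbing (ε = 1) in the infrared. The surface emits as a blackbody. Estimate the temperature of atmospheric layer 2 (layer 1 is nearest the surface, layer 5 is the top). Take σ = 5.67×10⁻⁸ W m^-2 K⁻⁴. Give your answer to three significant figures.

593 kelvin

Top-of-atmosphere balance: σT_e⁴ = S(1−α)/4 = 1759 W m^-2 → T_e = 419.7 K.
The net upward flux σT_e⁴ is constant between every pair of levels, so T_k⁴ = (N+1−k)T_e⁴.
T_2 = (4)^(1/4)·419.7 = 593.5 K.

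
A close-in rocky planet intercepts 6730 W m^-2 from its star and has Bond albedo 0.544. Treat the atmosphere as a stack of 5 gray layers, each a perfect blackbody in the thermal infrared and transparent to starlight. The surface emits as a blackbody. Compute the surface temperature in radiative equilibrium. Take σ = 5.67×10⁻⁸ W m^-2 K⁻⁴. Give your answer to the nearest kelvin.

534 K

The effective emission temperature is T_e = [S(1−α)/(4σ)]^¼ = 341.1 K.
Layer-by-layer balance gives σT_s⁴ = (N+1)σT_e⁴, so T_s = 6^¼·341.1 = 533.8 K.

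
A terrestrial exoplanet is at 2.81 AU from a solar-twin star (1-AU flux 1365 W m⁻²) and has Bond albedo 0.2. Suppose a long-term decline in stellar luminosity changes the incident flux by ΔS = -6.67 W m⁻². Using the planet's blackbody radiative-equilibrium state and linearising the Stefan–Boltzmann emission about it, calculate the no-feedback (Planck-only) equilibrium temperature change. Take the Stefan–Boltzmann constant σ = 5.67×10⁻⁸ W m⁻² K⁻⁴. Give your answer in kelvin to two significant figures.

By the inverse-square law, S = 1365/2.81² = 172.9 W m⁻².
The baseline emission temperature is T_e = 157.1 K.
Only a fraction (1−α) is absorbed and it's spread over 4πR², so ΔF = (1−α)ΔS/4 = -1.334 W m⁻².
Planck response: λ_P = 4σT_e³ = 4·5.67×10⁻⁸·(157.1)³ = 0.8801 W m⁻²/K.
ΔT₀ = ΔF/λ_P = -1.334/0.8801 = -1.52 K.

-1.5 K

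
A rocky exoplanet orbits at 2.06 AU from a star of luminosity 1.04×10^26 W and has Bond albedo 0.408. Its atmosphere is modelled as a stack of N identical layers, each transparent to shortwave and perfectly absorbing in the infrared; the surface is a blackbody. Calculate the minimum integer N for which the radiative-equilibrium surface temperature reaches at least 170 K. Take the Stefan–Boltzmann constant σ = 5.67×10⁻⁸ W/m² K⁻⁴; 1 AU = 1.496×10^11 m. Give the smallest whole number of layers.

3

Orbital distance: d = 2.06 AU = 3.082×10^11 m.
Flux at the orbit: S = L/(4πd²) = 1.04×10^26/(4π·(3.08×10^11)²) = 87.14 W/m².
Top-of-atmosphere balance: σT_e⁴ = S(1−α)/4 = 12.90 W/m² → T_e = 122.8 K.
Since T_s⁴ = (N+1)T_e⁴, we need N ≥ (T_s/T_e)⁴ − 1 = 2.672.
The minimum whole number is N = 3.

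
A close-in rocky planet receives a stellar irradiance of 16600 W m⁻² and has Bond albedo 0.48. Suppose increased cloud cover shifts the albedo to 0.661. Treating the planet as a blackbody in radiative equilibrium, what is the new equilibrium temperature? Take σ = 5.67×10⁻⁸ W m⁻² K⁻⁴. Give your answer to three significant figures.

New equilibrium: T₂ = [(1−0.661)·16600/(4σ)]^(1/4) = 396.9 K.

397 kelvin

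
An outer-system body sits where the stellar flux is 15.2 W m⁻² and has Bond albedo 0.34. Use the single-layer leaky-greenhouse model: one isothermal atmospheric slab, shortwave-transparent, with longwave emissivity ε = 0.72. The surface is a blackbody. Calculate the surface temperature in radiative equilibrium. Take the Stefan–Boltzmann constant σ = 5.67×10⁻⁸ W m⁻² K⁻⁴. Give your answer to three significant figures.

At the top of the atmosphere, σT_e⁴ = S(1−α)/4 = 2.508 W m⁻², giving T_e = 81.55 K.
For a single slab of emissivity ε, T_s⁴ = 2T_e⁴/(2−ε); thus T_s = 81.55·(1.562)^(1/4) = 91.18 K.

91.2 K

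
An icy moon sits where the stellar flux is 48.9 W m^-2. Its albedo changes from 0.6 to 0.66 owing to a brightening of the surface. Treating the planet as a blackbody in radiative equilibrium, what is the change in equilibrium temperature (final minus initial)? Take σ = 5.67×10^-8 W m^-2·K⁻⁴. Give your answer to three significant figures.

Before: T₁ = [48.90·0.4/(4σ)]^(1/4) = 96.37 K.
With α = 0.66, T₂ = 92.53 K.
Change: 92.53 − 96.37 = -3.837 K.

-3.84 K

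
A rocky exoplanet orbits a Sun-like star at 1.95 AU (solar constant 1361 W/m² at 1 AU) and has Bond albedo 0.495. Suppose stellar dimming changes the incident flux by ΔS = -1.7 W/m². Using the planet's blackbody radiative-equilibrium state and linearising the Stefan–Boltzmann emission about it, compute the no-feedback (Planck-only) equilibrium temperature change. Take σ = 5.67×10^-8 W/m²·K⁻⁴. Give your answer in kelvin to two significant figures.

Irradiance scales as 1/d², so S = 1361 W/m² × (1/1.95)² = 357.9 W/m².
Reference equilibrium: T_e = [S(1−α)/(4σ)]^(1/4) = 168.0 K.
ΔF = Δ[S(1−α)]/4 = (1−0.495)·-1.7/4 = -0.2146 W/m².
Planck response: λ_P = 4σT_e³ = 4·5.67×10⁻⁸·(168.0)³ = 1.076 W/m²/K.
So ΔT₀ = -0.2146/1.076 = -0.200 K.

-0.20 kelvin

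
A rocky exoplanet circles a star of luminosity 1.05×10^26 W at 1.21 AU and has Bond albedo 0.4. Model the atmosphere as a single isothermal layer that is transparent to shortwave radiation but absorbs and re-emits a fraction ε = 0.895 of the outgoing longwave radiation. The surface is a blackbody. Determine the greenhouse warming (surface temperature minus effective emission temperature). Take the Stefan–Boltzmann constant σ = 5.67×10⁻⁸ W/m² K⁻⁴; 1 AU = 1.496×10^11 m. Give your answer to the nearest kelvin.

26 K

d = 1.21 × 1.496×10^11 m = 1.810×10^11 m.
S = L/(4πd²) = 255.0 W/m².
At the top of the atmosphere, σT_e⁴ = S(1−α)/4 = 38.25 W/m², giving T_e = 161.2 K.
Surface balance with a leaky layer gives σT_s⁴ = σT_e⁴·2/(2−ε), so T_s = T_e·[2/(2−0.895)]^(1/4) = 186.9 K.
T_s − T_e = 186.9 − 161.2 = 25.77 K.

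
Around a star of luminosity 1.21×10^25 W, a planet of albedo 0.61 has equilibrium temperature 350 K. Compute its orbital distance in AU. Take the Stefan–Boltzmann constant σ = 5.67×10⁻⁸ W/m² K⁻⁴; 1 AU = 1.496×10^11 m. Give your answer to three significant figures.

0.0702 AU

The flux needed for this T is 4σT⁴/(1−0.61) = 8727 W/m².
From L = 4πd²S, d = √(1.21×10^25/(4π·8727)) = 1.050×10^10 m = 0.07022 AU.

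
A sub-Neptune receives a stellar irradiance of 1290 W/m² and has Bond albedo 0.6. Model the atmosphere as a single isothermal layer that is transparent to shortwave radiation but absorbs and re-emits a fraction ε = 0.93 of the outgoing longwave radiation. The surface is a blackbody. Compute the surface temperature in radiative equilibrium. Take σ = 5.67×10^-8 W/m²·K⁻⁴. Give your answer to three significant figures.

255 kelvin

The planet radiates to space at T_e = [S(1−α)/(4σ)]^(1/4) = 218.4 K.
Surface balance with a leaky layer gives σT_s⁴ = σT_e⁴·2/(2−ε), so T_s = T_e·[2/(2−0.93)]^(1/4) = 255.4 K.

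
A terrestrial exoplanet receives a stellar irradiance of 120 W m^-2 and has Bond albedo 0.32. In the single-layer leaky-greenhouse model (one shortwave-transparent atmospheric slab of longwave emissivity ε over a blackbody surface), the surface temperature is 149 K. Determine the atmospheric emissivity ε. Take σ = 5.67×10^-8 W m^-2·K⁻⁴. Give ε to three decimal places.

Effective temperature: T_e = [S(1−α)/(4σ)]^(1/4) = 137.7 K.
Since (2−ε)/2 = (T_e/T_s)⁴ = 0.7300, ε = 0.5401.

0.540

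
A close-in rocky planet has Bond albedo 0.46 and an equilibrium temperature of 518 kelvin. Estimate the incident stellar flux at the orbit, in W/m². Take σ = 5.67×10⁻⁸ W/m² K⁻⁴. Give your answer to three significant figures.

From S(1−α)/4 = σT⁴: S = 4σT⁴/(1−α).
The emitted flux is σT⁴ = 4082 W/m².
S = 4·4082/0.54 = 30240 W/m².

30200 W/m²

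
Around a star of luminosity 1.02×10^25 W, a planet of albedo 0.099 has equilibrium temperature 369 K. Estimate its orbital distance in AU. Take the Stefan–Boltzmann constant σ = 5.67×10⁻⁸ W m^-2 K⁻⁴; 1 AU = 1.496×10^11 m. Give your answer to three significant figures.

0.0882 AU

The flux needed for this T is 4σT⁴/(1−0.099) = 4667 W m^-2.
S = L/(4πd²) → d = √(L/4πS) = √(1.02×10^25/(4π·4667)) = 1.319×10^10 m = 0.08816 AU.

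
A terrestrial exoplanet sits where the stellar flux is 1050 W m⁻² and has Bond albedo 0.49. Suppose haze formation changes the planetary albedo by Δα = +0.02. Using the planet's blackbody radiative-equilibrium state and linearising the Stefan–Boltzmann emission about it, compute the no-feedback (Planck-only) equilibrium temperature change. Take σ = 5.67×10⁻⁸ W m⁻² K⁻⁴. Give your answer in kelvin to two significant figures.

Reference equilibrium: T_e = [S(1−α)/(4σ)]^(1/4) = 220.4 K.
TOA radiative forcing: ΔF = −S·Δα/4 = −1050·(+0.02)/4 = -5.250 W m⁻².
The Planck feedback parameter is 4σT_e³ = 2.429 W m⁻²/K.
So ΔT₀ = -5.250/2.429 = -2.16 K.

-2.2 kelvin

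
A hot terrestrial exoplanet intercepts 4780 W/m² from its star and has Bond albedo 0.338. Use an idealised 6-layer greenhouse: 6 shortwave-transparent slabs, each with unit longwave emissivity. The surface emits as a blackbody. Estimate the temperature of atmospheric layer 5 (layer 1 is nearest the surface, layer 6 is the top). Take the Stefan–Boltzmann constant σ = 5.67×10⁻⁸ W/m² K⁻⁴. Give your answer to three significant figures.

409 K

Top-of-atmosphere balance: σT_e⁴ = S(1−α)/4 = 791.1 W/m² → T_e = 343.7 K.
In the N-layer model, layer k (counted from the surface) has T_k = (N+1−k)^(1/4)·T_e.
With k = 5: T_5 = (6+1−5)^¼·343.7 K = 408.7 K.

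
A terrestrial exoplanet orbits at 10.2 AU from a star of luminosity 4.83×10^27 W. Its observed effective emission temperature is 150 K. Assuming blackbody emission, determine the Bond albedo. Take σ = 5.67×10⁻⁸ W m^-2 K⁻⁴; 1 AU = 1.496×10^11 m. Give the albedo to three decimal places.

0.304

Orbital distance: d = 10.2 AU = 1.526×10^12 m.
Spreading L over a sphere of radius d: S = 4.83×10^27/(4π·1.53×10^12²) = 165.1 W m^-2.
From σT⁴ = S(1−α)/4 we invert for α: 1−α = 4σT⁴/S.
4σT⁴ = 4·5.67×10⁻⁸·(150)⁴ = 114.8 W m^-2.
1−α = 114.8/165.1 = 0.6956, so α = 0.3044.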